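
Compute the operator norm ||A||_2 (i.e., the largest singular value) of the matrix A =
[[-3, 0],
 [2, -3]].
||A||_2 = sqrt((22 + sqrt(160))/2) ≈ 4.1623 (= sqrt(largest eigenvalue of A^T A))

||A||_2 = sigma_max(A) = sqrt(lambda_max(A^T A)). Form the symmetric matrix M = A^T A =
[[13, -6],
 [-6, 9]].
Its characteristic polynomial (trace, determinant of M give the coefficients) is
  p(λ) = det(λ I - M) = λ^2 - 22λ + 81.
For λ^2 - 22λ + 81 the discriminant is 160. It is nonnegative but not a perfect square, so the roots are real and irrational: λ = (22 ± sqrt(160))/2 ≈ 17.3246, 4.6754.
So the eigenvalues of A^T A are ≈ 4.6754, 17.3246 (all ≥ 0, as they must be for A^T A). The largest is λ_max = (22 + sqrt(160))/2 ≈ 17.3246, hence ||A||_2 = sqrt(λ_max) = sqrt((22 + sqrt(160))/2) ≈ 4.1623.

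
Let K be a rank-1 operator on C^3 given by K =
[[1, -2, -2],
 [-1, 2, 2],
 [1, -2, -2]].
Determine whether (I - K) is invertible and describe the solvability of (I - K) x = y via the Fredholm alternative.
(I - K) is singular (det(I - K) = 0, i.e. 1 ∈ sigma(K)). (I - K) x = y is solvable iff y ⊥ ker((I - K)^*) = span{(1, -2, -2)}, i.e. iff y_1 - 2y_2 - 2y_3 = 0. When solvable, the solutions are x = y + c·(1, -1, 1), c arbitrary (ker(I - K) = span{(1, -1, 1)}, dimension 1).

K has rank 1, so it is an outer product K = u v^T: every row of K is a multiple of one row vector. Reading off the entries, u = (1, -1, 1) and v = (1, -2, -2) (row i of K equals u_i·v^T). A rank-one matrix u v^T satisfies K u = u (v·u) and kills the (2)-dimensional subspace v^⊥, so its characteristic polynomial is lambda^2 (lambda - v·u) with v·u = tr K = 1. Hence the eigenvalues of I - K are 1 (multiplicity 2) and 1 - (1) = 0, so det(I - K) = 0. (Direct check: I - K =
[[0, 2, 2],
 [1, -1, -2],
 [-1, 2, 3]]
has determinant 0.) So 1 is an eigenvalue of K and (I - K) is not invertible. The finite-dimensional Fredholm alternative says: either (I - K) is invertible, or ker(I - K) ≠ {0} and then range(I - K) = ker((I - K)^*)^⊥, with dim ker(I - K) = dim ker((I - K)^*). We are in the second case, so we need both kernels. Kernel of I - K: (I - K) u = u - u (v·u) = u - u = 0, so ker(I - K) = span{u} = span{(1, -1, 1)} (it is exactly 1-dimensional because rank(I - K) = 2). Kernel of the adjoint: K is real, so (I - K)^* = I - K^T = I - v u^T, and (I - v u^T) v = v - v (u·v) = 0; hence ker((I - K)^*) = span{v} = span{(1, -2, -2)}. Therefore (I - K) x = y is solvable iff <y, v> = 0, i.e. iff y_1 - 2y_2 - 2y_3 = 0. When this holds, K y = u (v·y) = 0, so (I - K) y = y and x = y is a particular solution; the full solution set is the line x = y + c·u = y + c·(1, -1, 1), c ∈ C.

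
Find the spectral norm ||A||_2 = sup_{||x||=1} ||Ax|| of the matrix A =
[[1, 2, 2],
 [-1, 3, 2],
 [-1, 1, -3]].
||A||_2 ≈ 4.7666 (= sqrt(largest eigenvalue of A^T A))

||A||_2 = sigma_max(A) = sqrt(lambda_max(A^T A)). Form the symmetric matrix M = A^T A =
[[3, -2, 3],
 [-2, 14, 7],
 [3, 7, 17]].
Its characteristic polynomial (trace, sum of principal 2x2 minors, determinant of M give the coefficients) is
  p(λ) = det(λ I - M) = λ^3 - 34λ^2 + 269λ - 289.
No integer candidate from the rational root theorem (±divisors of 289) is a root, so the roots are irrational. The cubic discriminant is Δ = 5675881 > 0, so there are three distinct real roots. p(1) = -53 and p(2) = 121 have opposite signs, so a root lies in (1, 2); Newton's method refines it to λ ≈ 1.2709. p(10) = 1 and p(11) = -113 have opposite signs, so a root lies in (10, 11); Newton's method refines it to λ ≈ 10.009. p(22) = -179 and p(23) = 79 have opposite signs, so a root lies in (22, 23); Newton's method refines it to λ ≈ 22.7201. Check (Vieta): the three roots sum to 34, matching tr M = 34.
So the eigenvalues of A^T A are ≈ 1.2709, 10.009, 22.7201 (all ≥ 0, as they must be for A^T A). The largest is λ_max ≈ 22.7201, hence ||A||_2 = sqrt(λ_max) ≈ 4.7666.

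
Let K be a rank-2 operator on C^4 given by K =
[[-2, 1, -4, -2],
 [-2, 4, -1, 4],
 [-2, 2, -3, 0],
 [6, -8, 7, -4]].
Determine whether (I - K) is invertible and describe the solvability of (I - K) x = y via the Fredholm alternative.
(I - K) is invertible (det(I - K) = 36 ≠ 0), so for every y in C^4 the equation (I - K) x = y has a unique solution.

K has rank 2 and factors as K = U V^T = u1 v1^T + u2 v2^T with u1 = (1, 1, 1, -3), v1 = (-2, 2, -3, 0), u2 = (-1, 2, 0, -2), v2 = (0, 1, 1, 2) (multiplying out reproduces the displayed K). The nonzero eigenvalues of U V^T coincide with those of the 2 x 2 matrix G = V^T U = [[v1·u1, v1·u2], [v2·u1, v2·u2]] = [[-3, 6], [-4, -2]], and by the Sylvester determinant identity det(I_4 - U V^T) = det(I_2 - V^T U) = det([[4, -6], [4, 3]]) = (4)(3) - (-6)(4) = 36. (Direct check: I - K =
[[3, -1, 4, 2],
 [2, -3, 1, -4],
 [2, -2, 4, 0],
 [-6, 8, -7, 5]]
has determinant 36.) The finite-dimensional Fredholm alternative says: either (I - K) is invertible, or ker(I - K) ≠ {0} and then range(I - K) = ker((I - K)^*)^⊥, with dim ker(I - K) = dim ker((I - K)^*). Since det(I - K) ≠ 0, 1 is not an eigenvalue of K and ker(I - K) = {0}, so we are in the first case: for every y there is a unique x = (I - K)^(-1) y. (Explicitly, by the Woodbury identity, (I - U V^T)^(-1) = I + U (I_2 - G)^(-1) V^T.)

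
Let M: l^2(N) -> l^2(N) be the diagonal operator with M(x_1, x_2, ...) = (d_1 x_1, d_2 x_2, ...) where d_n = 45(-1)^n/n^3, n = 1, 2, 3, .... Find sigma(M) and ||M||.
sigma(M) = {45(-1)^n/n^3 : n ≥ 1} ∪ {0}; ||M|| = 45

A bounded diagonal operator on l^2 with diagonal entries d_n has spectrum equal to the closure of {d_n : n ≥ 1}: every d_n is an eigenvalue (with eigenvector e_n), so {d_n} ⊂ sigma(M); the spectrum is closed, so its closure is too; and for lambda not in the closure, (M - lambda I) has bounded inverse (the diagonal entries 1/(d_n - lambda) are bounded). For our sequence d_n = 45(-1)^n/n^3, n = 1, 2, 3, ...:
  - {d_n} = {45(-1)^n/n^3 : n ≥ 1}; the only limit point is 0
  - closure = {45(-1)^n/n^3 : n ≥ 1} ∪ {0}
For the norm: a diagonal operator has ||M|| = sup_n |d_n|. Here |d_n| = 45/n^3 is decreasing, so sup_n |d_n| = |d_1| = 45. So ||M|| = 45.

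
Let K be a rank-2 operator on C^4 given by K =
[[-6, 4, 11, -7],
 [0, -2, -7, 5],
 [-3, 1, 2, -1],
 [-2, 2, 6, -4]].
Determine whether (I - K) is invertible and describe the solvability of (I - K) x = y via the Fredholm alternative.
(I - K) is invertible (det(I - K) = 53 ≠ 0), so for every y in C^4 the equation (I - K) x = y has a unique solution.

K has rank 2 and factors as K = U V^T = u1 v1^T + u2 v2^T with u1 = (1, 1, 1, 0), v1 = (-3, 1, 2, -1), u2 = (3, -3, 0, 2), v2 = (-1, 1, 3, -2) (multiplying out reproduces the displayed K). The nonzero eigenvalues of U V^T coincide with those of the 2 x 2 matrix G = V^T U = [[v1·u1, v1·u2], [v2·u1, v2·u2]] = [[0, -14], [3, -10]], and by the Sylvester determinant identity det(I_4 - U V^T) = det(I_2 - V^T U) = det([[1, 14], [-3, 11]]) = (1)(11) - (14)(-3) = 53. (Direct check: I - K =
[[7, -4, -11, 7],
 [0, 3, 7, -5],
 [3, -1, -1, 1],
 [2, -2, -6, 5]]
has determinant 53.) The finite-dimensional Fredholm alternative says: either (I - K) is invertible, or ker(I - K) ≠ {0} and then range(I - K) = ker((I - K)^*)^⊥, with dim ker(I - K) = dim ker((I - K)^*). Since det(I - K) ≠ 0, 1 is not an eigenvalue of K and ker(I - K) = {0}, so we are in the first case: for every y there is a unique x = (I - K)^(-1) y. (Explicitly, by the Woodbury identity, (I - U V^T)^(-1) = I + U (I_2 - G)^(-1) V^T.)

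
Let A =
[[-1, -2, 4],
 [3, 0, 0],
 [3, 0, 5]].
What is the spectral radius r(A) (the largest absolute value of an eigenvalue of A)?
r(A) ≈ 6.4342

The eigenvalues of A are the roots of its characteristic polynomial. With M = A (coefficients from the trace, the sum of principal 2x2 minors, and det A):
  p(λ) = det(λ I - M) = λ^3 - 4λ^2 - 11λ - 30.
No integer candidate from the rational root theorem (±divisors of 30) is a root, so the roots are irrational. The cubic discriminant is Δ = -48480 < 0, so there is one real root and a complex-conjugate pair. p(6) = -24 and p(7) = 40 have opposite signs, so a root lies in (6, 7); Newton's method refines it to λ ≈ 6.4342. Dividing out (λ - (6.4342)) leaves approximately λ^2 + 2.4342λ + 4.6625. For λ^2 + 2.4342λ + 4.6625 the discriminant is -12.7246. It is negative, so the remaining roots are the complex-conjugate pair λ ≈ -1.2171 ± 1.7836i. Their product equals the constant term, so |λ|^2 ≈ 4.6625 and |λ| ≈ 2.1593.
Thus the eigenvalues (to 4 decimals) are 6.4342 (modulus 6.4342); -1.2171 ± 1.7836i (modulus 2.1593). The spectral radius is the largest modulus: r(A) ≈ 6.4342. (Cross-check: r(A) ≤ ||A||_2 ≈ 6.8268; equality holds whenever A is normal, though it can also hold for some non-normal A.)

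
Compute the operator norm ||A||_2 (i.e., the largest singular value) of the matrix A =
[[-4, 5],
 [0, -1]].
||A||_2 = sqrt((42 + sqrt(1700))/2) ≈ 6.451 (= sqrt(largest eigenvalue of A^T A))

||A||_2 = sigma_max(A) = sqrt(lambda_max(A^T A)). Form the symmetric matrix M = A^T A =
[[16, -20],
 [-20, 26]].
Its characteristic polynomial (trace, determinant of M give the coefficients) is
  p(λ) = det(λ I - M) = λ^2 - 42λ + 16.
For λ^2 - 42λ + 16 the discriminant is 1700. It is nonnegative but not a perfect square, so the roots are real and irrational: λ = (42 ± sqrt(1700))/2 ≈ 41.6155, 0.3845.
So the eigenvalues of A^T A are ≈ 0.3845, 41.6155 (all ≥ 0, as they must be for A^T A). The largest is λ_max = (42 + sqrt(1700))/2 ≈ 41.6155, hence ||A||_2 = sqrt(λ_max) = sqrt((42 + sqrt(1700))/2) ≈ 6.451.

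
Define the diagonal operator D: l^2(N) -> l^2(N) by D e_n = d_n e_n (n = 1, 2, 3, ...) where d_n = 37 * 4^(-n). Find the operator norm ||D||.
||D|| = 37/4 (attained at n = 1)

For D diagonal, ||D|| = sup_n |d_n|. The sequence d_n = 37 * 4^(-n) is positive and strictly decreasing (ratio 4^(-1) < 1), so the supremum is d_1 = 37/4. Hence ||D|| = 37/4.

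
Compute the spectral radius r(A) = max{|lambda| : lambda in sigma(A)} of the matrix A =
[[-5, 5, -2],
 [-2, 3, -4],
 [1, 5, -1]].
r(A) ≈ 4.7593

The eigenvalues of A are the roots of its characteristic polynomial. With M = A (coefficients from the trace, the sum of principal 2x2 minors, and det A):
  p(λ) = det(λ I - M) = λ^3 + 3λ^2 + 19λ + 89.
No integer candidate from the rational root theorem (±divisors of 89) is a root, so the roots are irrational. The cubic discriminant is Δ = -156352 < 0, so there is one real root and a complex-conjugate pair. p(-4) = -3 and p(-3) = 32 have opposite signs, so a root lies in (-4, -3); Newton's method refines it to λ ≈ -3.9292. Dividing out (λ - (-3.9292)) leaves approximately λ^2 - 0.9292λ + 22.651. For λ^2 - 0.9292λ + 22.651 the discriminant is -89.7405. It is negative, so the remaining roots are the complex-conjugate pair λ ≈ 0.4646 ± 4.7366i. Their product equals the constant term, so |λ|^2 ≈ 22.651 and |λ| ≈ 4.7593.
Thus the eigenvalues (to 4 decimals) are -3.9292 (modulus 3.9292); 0.4646 ± 4.7366i (modulus 4.7593). The spectral radius is the largest modulus: r(A) ≈ 4.7593. (Cross-check: r(A) ≤ ||A||_2 ≈ 9.4439; equality holds whenever A is normal, though it can also hold for some non-normal A.)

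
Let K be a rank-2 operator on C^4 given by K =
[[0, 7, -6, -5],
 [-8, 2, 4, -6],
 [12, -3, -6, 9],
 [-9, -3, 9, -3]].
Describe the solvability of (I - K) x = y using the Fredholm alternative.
(I - K) is invertible (det(I - K) = 4 ≠ 0), so for every y in C^4 the equation (I - K) x = y has a unique solution.

K has rank 2 and factors as K = U V^T = u1 v1^T + u2 v2^T with u1 = (-1, 2, -3, 3), v1 = (-3, -1, 3, -1), u2 = (-3, -2, 3, 0), v2 = (1, -2, 1, 2) (multiplying out reproduces the displayed K). The nonzero eigenvalues of U V^T coincide with those of the 2 x 2 matrix G = V^T U = [[v1·u1, v1·u2], [v2·u1, v2·u2]] = [[-11, 20], [-2, 4]], and by the Sylvester determinant identity det(I_4 - U V^T) = det(I_2 - V^T U) = det([[12, -20], [2, -3]]) = (12)(-3) - (-20)(2) = 4. (Direct check: I - K =
[[1, -7, 6, 5],
 [8, -1, -4, 6],
 [-12, 3, 7, -9],
 [9, 3, -9, 4]]
has determinant 4.) The finite-dimensional Fredholm alternative says: either (I - K) is invertible, or ker(I - K) ≠ {0} and then range(I - K) = ker((I - K)^*)^⊥, with dim ker(I - K) = dim ker((I - K)^*). Since det(I - K) ≠ 0, 1 is not an eigenvalue of K and ker(I - K) = {0}, so we are in the first case: for every y there is a unique x = (I - K)^(-1) y. (Explicitly, by the Woodbury identity, (I - U V^T)^(-1) = I + U (I_2 - G)^(-1) V^T.)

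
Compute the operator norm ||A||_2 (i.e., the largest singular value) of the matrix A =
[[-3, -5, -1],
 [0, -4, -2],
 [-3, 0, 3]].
||A||_2 ≈ 7.1277 (= sqrt(largest eigenvalue of A^T A))

||A||_2 = sigma_max(A) = sqrt(lambda_max(A^T A)). Form the symmetric matrix M = A^T A =
[[18, 15, -6],
 [15, 41, 13],
 [-6, 13, 14]].
Its characteristic polynomial (trace, sum of principal 2x2 minors, determinant of M give the coefficients) is
  p(λ) = det(λ I - M) = λ^3 - 73λ^2 + 1134λ - 324.
No integer candidate from the rational root theorem (±divisors of 324) is a root, so the roots are irrational. The cubic discriminant is Δ = 995547348 > 0, so there are three distinct real roots. p(0) = -324 and p(1) = 738 have opposite signs, so a root lies in (0, 1); Newton's method refines it to λ ≈ 0.2911. p(21) = 558 and p(22) = -60 have opposite signs, so a root lies in (21, 22); Newton's method refines it to λ ≈ 21.904. p(50) = -1124 and p(51) = 288 have opposite signs, so a root lies in (50, 51); Newton's method refines it to λ ≈ 50.8048. Check (Vieta): the three roots sum to 73, matching tr M = 73.
So the eigenvalues of A^T A are ≈ 0.2911, 21.904, 50.8048 (all ≥ 0, as they must be for A^T A). The largest is λ_max ≈ 50.8048, hence ||A||_2 = sqrt(λ_max) ≈ 7.1277.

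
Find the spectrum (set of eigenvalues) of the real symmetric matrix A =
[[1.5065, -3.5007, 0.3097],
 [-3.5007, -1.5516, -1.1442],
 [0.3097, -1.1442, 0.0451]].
sigma(A) ≈ {-4, 0, 4}

A is real symmetric, so its spectrum consists of real eigenvalues. Expanding the characteristic polynomial of the displayed matrix gives
  det(λ I - A) = p(λ) = λ^3 + (0)λ^2 + (-16)λ + (0).
Solving p(λ) = 0 yields eigenvalues ≈ -4, 0, 4. (A is shown rounded to 4 decimals, so these recover the underlying integer eigenvalues to within that precision.)
Verification: the trace of A = 0 equals the sum of eigenvalues 0, and det(A) ≈ -0.0006 matches the eigenvalue product 0.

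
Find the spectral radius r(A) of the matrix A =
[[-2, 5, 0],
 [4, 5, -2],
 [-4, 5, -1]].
r(A) ≈ 6.6175

The eigenvalues of A are the roots of its characteristic polynomial. With M = A (coefficients from the trace, the sum of principal 2x2 minors, and det A):
  p(λ) = det(λ I - M) = λ^3 - 2λ^2 - 23λ - 50.
No integer candidate from the rational root theorem (±divisors of 50) is a root, so the roots are irrational. The cubic discriminant is Δ = -59716 < 0, so there is one real root and a complex-conjugate pair. p(6) = -44 and p(7) = 34 have opposite signs, so a root lies in (6, 7); Newton's method refines it to λ ≈ 6.6175. Dividing out (λ - (6.6175)) leaves approximately λ^2 + 4.6175λ + 7.5558. For λ^2 + 4.6175λ + 7.5558 the discriminant is -8.9022. It is negative, so the remaining roots are the complex-conjugate pair λ ≈ -2.3087 ± 1.4918i. Their product equals the constant term, so |λ|^2 ≈ 7.5558 and |λ| ≈ 2.7488.
Thus the eigenvalues (to 4 decimals) are 6.6175 (modulus 6.6175); -2.3087 ± 1.4918i (modulus 2.7488). The spectral radius is the largest modulus: r(A) ≈ 6.6175. (Cross-check: r(A) ≤ ||A||_2 ≈ 8.9408; equality holds whenever A is normal, though it can also hold for some non-normal A.)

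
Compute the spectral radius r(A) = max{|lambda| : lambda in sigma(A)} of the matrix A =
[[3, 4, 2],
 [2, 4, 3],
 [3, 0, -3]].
r(A) = (4 + sqrt(108))/2 ≈ 7.1962

The eigenvalues of A are the roots of its characteristic polynomial. With M = A (coefficients from the trace, the sum of principal 2x2 minors, and det A):
  p(λ) = det(λ I - M) = λ^3 - 4λ^2 - 23λ.
The constant term is 0, so λ = 0 is a root. Dividing out λ leaves p(λ) = λ(λ^2 - 4λ - 23). For λ^2 - 4λ - 23 the discriminant is 108. It is nonnegative but not a perfect square, so the roots are real and irrational: λ = (4 ± sqrt(108))/2 ≈ 7.1962, -3.1962.
Thus the eigenvalues (to 4 decimals) are 7.1962 (modulus 7.1962); -3.1962 (modulus 3.1962); 0 (modulus 0). The spectral radius is the largest modulus: r(A) = (4 + sqrt(108))/2 ≈ 7.1962. (Cross-check: r(A) ≤ ||A||_2 ≈ 7.5498; equality holds whenever A is normal, though it can also hold for some non-normal A.)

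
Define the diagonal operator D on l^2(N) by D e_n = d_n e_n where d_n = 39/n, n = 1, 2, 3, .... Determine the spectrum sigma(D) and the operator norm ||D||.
sigma(D) = {39/n : n ≥ 1} ∪ {0}; ||D|| = 39

A bounded diagonal operator on l^2 with diagonal entries d_n has spectrum equal to the closure of {d_n : n ≥ 1}: every d_n is an eigenvalue (with eigenvector e_n), so {d_n} ⊂ sigma(D); the spectrum is closed, so its closure is too; and for lambda not in the closure, (D - lambda I) has bounded inverse (the diagonal entries 1/(d_n - lambda) are bounded). For our sequence d_n = 39/n, n = 1, 2, 3, ...:
  - {d_n} = {39/n : n ≥ 1}; the only limit point is 0
  - closure = {39/n : n ≥ 1} ∪ {0}
For the norm: a diagonal operator has ||D|| = sup_n |d_n|. Here d_n = 39/n is positive and decreasing, so sup_n |d_n| = d_1 = 39. So ||D|| = 39.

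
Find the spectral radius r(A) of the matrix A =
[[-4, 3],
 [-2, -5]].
r(A) = sqrt(26) ≈ 5.099

The eigenvalues of A are the roots of its characteristic polynomial. With M = A (coefficients from the trace and determinant):
  p(λ) = det(λ I - M) = λ^2 + 9λ + 26.
For λ^2 + 9λ + 26 the discriminant is -23. It is negative, so the roots are the complex-conjugate pair λ = -9/2 ± (sqrt(23)/2) i ≈ -4.5 ± 2.3979i. For a conjugate pair the product of the roots equals the constant term, so |λ|^2 = 26 and |λ| = sqrt(26) ≈ 5.099.
Thus the eigenvalues (to 4 decimals) are -4.5 ± 2.3979i (modulus 5.099). The spectral radius is the largest modulus: r(A) = sqrt(26) ≈ 5.099. (Cross-check: r(A) ≤ ||A||_2 ≈ 5.8549; equality holds whenever A is normal, though it can also hold for some non-normal A.)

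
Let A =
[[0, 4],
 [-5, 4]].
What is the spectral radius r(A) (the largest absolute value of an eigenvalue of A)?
r(A) = sqrt(20) ≈ 4.4721

The eigenvalues of A are the roots of its characteristic polynomial. With M = A (coefficients from the trace and determinant):
  p(λ) = det(λ I - M) = λ^2 - 4λ + 20.
For λ^2 - 4λ + 20 the discriminant is -64. It is negative, so the roots are the complex-conjugate pair λ = 2 ± (sqrt(64)/2) i ≈ 2 ± 4i. For a conjugate pair the product of the roots equals the constant term, so |λ|^2 = 20 and |λ| = sqrt(20) ≈ 4.4721.
Thus the eigenvalues (to 4 decimals) are 2 ± 4i (modulus 4.4721). The spectral radius is the largest modulus: r(A) = sqrt(20) ≈ 4.4721. (Cross-check: r(A) ≤ ||A||_2 ≈ 6.986; equality holds whenever A is normal, though it can also hold for some non-normal A.)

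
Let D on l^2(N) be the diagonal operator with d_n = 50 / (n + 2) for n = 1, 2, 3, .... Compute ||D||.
||D|| = 50/3 (attained at n = 1)

For D diagonal, ||D|| = sup_n |d_n| = sup_n 50/(n + 2). This is positive and strictly decreasing in n, so the supremum is attained at n = 1: d_1 = 50/(1 + 2) = 50/3. Hence ||D|| = 50/3.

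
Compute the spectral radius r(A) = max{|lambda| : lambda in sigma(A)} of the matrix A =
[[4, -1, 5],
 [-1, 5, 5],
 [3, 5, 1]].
r(A) ≈ 8.8559

The eigenvalues of A are the roots of its characteristic polynomial. With M = A (coefficients from the trace, the sum of principal 2x2 minors, and det A):
  p(λ) = det(λ I - M) = λ^3 - 10λ^2 - 12λ + 196.
No integer candidate from the rational root theorem (±divisors of 196) is a root, so the roots are irrational. The cubic discriminant is Δ = 191440 > 0, so there are three distinct real roots. p(-5) = -119 and p(-4) = 20 have opposite signs, so a root lies in (-5, -4); Newton's method refines it to λ ≈ -4.1671. p(5) = 11 and p(6) = -20 have opposite signs, so a root lies in (5, 6); Newton's method refines it to λ ≈ 5.3112. p(8) = -28 and p(9) = 7 have opposite signs, so a root lies in (8, 9); Newton's method refines it to λ ≈ 8.8559. Check (Vieta): the three roots sum to 10, matching tr M = 10.
Thus the eigenvalues (to 4 decimals) are -4.1671 (modulus 4.1671); 5.3112 (modulus 5.3112); 8.8559 (modulus 8.8559). The spectral radius is the largest modulus: r(A) ≈ 8.8559. (Cross-check: r(A) ≤ ||A||_2 ≈ 9.0183; equality holds whenever A is normal, though it can also hold for some non-normal A.)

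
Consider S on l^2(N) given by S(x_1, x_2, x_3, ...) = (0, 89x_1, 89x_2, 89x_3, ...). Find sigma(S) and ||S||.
sigma(S) = closed disk {z in C : |z| ≤ 89}; ||S|| = 89

Note S = 89·U where U is the unit right shift (U x)_k = x_{k-1} (with x_0 := 0); so ||S|| = 89||U|| and sigma(S) = 89·sigma(U). ||S x||^2 = sum_{k≥1} |89x_k|^2 = 7921||x||^2, so ||S|| = 89 and sigma(S) ⊂ {|z| ≤ 89}. For any |lambda| < 89, the equation (S - lambda I) x = 0 forces x_1 = 0, then 89x_k = lambda x_{k+1} ⇒ x = 0, so S has no eigenvalues. But (S - lambda I) is not surjective for |lambda| < 89: solving (S - lambda I) x = e_1 would require x_n proportional to (lambda/89)^(-n), which is not in l^2. So every |lambda| < 89 lies in the residual spectrum. The boundary |lambda| = 89 is in the approximate point spectrum (the spectrum is closed). Hence sigma(S) is the closed disk of radius 89.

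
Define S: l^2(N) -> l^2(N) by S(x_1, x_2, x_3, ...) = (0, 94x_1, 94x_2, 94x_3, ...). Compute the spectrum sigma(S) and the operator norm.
sigma(S) = closed disk {z in C : |z| ≤ 94}; ||S|| = 94

Note S = 94·U where U is the unit right shift (U x)_k = x_{k-1} (with x_0 := 0); so ||S|| = 94||U|| and sigma(S) = 94·sigma(U). ||S x||^2 = sum_{k≥1} |94x_k|^2 = 8836||x||^2, so ||S|| = 94 and sigma(S) ⊂ {|z| ≤ 94}. For any |lambda| < 94, the equation (S - lambda I) x = 0 forces x_1 = 0, then 94x_k = lambda x_{k+1} ⇒ x = 0, so S has no eigenvalues. But (S - lambda I) is not surjective for |lambda| < 94: solving (S - lambda I) x = e_1 would require x_n proportional to (lambda/94)^(-n), which is not in l^2. So every |lambda| < 94 lies in the residual spectrum. The boundary |lambda| = 94 is in the approximate point spectrum (the spectrum is closed). Hence sigma(S) is the closed disk of radius 94.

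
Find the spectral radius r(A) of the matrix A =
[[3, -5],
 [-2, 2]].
r(A) = (5 + sqrt(41))/2 ≈ 5.7016

The eigenvalues of A are the roots of its characteristic polynomial. With M = A (coefficients from the trace and determinant):
  p(λ) = det(λ I - M) = λ^2 - 5λ - 4.
For λ^2 - 5λ - 4 the discriminant is 41. It is nonnegative but not a perfect square, so the roots are real and irrational: λ = (5 ± sqrt(41))/2 ≈ 5.7016, -0.7016.
Thus the eigenvalues (to 4 decimals) are 5.7016 (modulus 5.7016); -0.7016 (modulus 0.7016). The spectral radius is the largest modulus: r(A) = (5 + sqrt(41))/2 ≈ 5.7016. (Cross-check: r(A) ≤ ||A||_2 ≈ 6.451; equality holds whenever A is normal, though it can also hold for some non-normal A.)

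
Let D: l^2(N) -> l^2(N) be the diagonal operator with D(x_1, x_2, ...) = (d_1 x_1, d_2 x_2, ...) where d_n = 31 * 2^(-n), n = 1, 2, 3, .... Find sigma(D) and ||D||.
sigma(D) = {31 * 2^(-n) : n ≥ 1} ∪ {0}; ||D|| = 31/2

A bounded diagonal operator on l^2 with diagonal entries d_n has spectrum equal to the closure of {d_n : n ≥ 1}: every d_n is an eigenvalue (with eigenvector e_n), so {d_n} ⊂ sigma(D); the spectrum is closed, so its closure is too; and for lambda not in the closure, (D - lambda I) has bounded inverse (the diagonal entries 1/(d_n - lambda) are bounded). For our sequence d_n = 31 * 2^(-n), n = 1, 2, 3, ...:
  - {d_n} = {31 * 2^(-n) : n ≥ 1}; the only limit point is 0
  - closure = {31 * 2^(-n) : n ≥ 1} ∪ {0}
For the norm: a diagonal operator has ||D|| = sup_n |d_n|. Here d_n = 31 * 2^(-n) is positive and decreasing, so sup_n |d_n| = d_1 = 31/2. So ||D|| = 31/2.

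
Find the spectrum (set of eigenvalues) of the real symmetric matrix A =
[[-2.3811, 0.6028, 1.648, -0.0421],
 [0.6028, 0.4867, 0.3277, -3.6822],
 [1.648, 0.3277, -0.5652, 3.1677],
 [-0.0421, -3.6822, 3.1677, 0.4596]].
sigma(A) ≈ {-5, -3, 1, 5}

A is real symmetric, so its spectrum consists of real eigenvalues. Expanding the characteristic polynomial of the displayed matrix gives
  det(λ I - A) = p(λ) = λ^4 + (2)λ^3 + (-28)λ^2 + (-50)λ + (75).
Solving p(λ) = 0 yields eigenvalues ≈ -5, -3, 1, 5. (A is shown rounded to 4 decimals, so these recover the underlying integer eigenvalues to within that precision.)
Verification: the trace of A = -2 equals the sum of eigenvalues -2, and det(A) ≈ 74.9998 matches the eigenvalue product 75.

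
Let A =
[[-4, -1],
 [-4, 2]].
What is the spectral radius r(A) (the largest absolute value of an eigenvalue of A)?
r(A) = (2 + sqrt(52))/2 ≈ 4.6056

The eigenvalues of A are the roots of its characteristic polynomial. With M = A (coefficients from the trace and determinant):
  p(λ) = det(λ I - M) = λ^2 + 2λ - 12.
For λ^2 + 2λ - 12 the discriminant is 52. It is nonnegative but not a perfect square, so the roots are real and irrational: λ = (-2 ± sqrt(52))/2 ≈ 2.6056, -4.6056.
Thus the eigenvalues (to 4 decimals) are 2.6056 (modulus 2.6056); -4.6056 (modulus 4.6056). The spectral radius is the largest modulus: r(A) = (2 + sqrt(52))/2 ≈ 4.6056. (Cross-check: r(A) ≤ ||A||_2 ≈ 5.7079; equality holds whenever A is normal, though it can also hold for some non-normal A.)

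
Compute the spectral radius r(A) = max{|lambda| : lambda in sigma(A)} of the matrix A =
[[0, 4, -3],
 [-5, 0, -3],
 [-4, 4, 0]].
r(A) ≈ 5.6255

The eigenvalues of A are the roots of its characteristic polynomial. With M = A (coefficients from the trace, the sum of principal 2x2 minors, and det A):
  p(λ) = det(λ I - M) = λ^3 + 20λ - 108.
No integer candidate from the rational root theorem (±divisors of 108) is a root, so the roots are irrational. The cubic discriminant is Δ = -346928 < 0, so there is one real root and a complex-conjugate pair. p(3) = -21 and p(4) = 36 have opposite signs, so a root lies in (3, 4); Newton's method refines it to λ ≈ 3.4127. Dividing out (λ - (3.4127)) leaves approximately λ^2 + 3.4127λ + 31.6465. For λ^2 + 3.4127λ + 31.6465 the discriminant is -114.9395. It is negative, so the remaining roots are the complex-conjugate pair λ ≈ -1.7063 ± 5.3605i. Their product equals the constant term, so |λ|^2 ≈ 31.6465 and |λ| ≈ 5.6255.
Thus the eigenvalues (to 4 decimals) are 3.4127 (modulus 3.4127); -1.7063 ± 5.3605i (modulus 5.6255). The spectral radius is the largest modulus: r(A) ≈ 5.6255. (Cross-check: r(A) ≤ ||A||_2 ≈ 7.8475; equality holds whenever A is normal, though it can also hold for some non-normal A.)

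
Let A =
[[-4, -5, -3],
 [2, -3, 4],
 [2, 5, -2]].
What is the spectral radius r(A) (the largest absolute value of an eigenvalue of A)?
r(A) ≈ 6.9044

The eigenvalues of A are the roots of its characteristic polynomial. With M = A (coefficients from the trace, the sum of principal 2x2 minors, and det A):
  p(λ) = det(λ I - M) = λ^3 + 9λ^2 + 22λ + 52.
No integer candidate from the rational root theorem (±divisors of 52) is a root, so the roots are irrational. The cubic discriminant is Δ = -42700 < 0, so there is one real root and a complex-conjugate pair. p(-7) = -4 and p(-6) = 28 have opposite signs, so a root lies in (-7, -6); Newton's method refines it to λ ≈ -6.9044. Dividing out (λ - (-6.9044)) leaves approximately λ^2 + 2.0956λ + 7.5314. For λ^2 + 2.0956λ + 7.5314 the discriminant is -25.7342. It is negative, so the remaining roots are the complex-conjugate pair λ ≈ -1.0478 ± 2.5364i. Their product equals the constant term, so |λ|^2 ≈ 7.5314 and |λ| ≈ 2.7443.
Thus the eigenvalues (to 4 decimals) are -6.9044 (modulus 6.9044); -1.0478 ± 2.5364i (modulus 2.7443). The spectral radius is the largest modulus: r(A) ≈ 6.9044. (Cross-check: r(A) ≤ ||A||_2 ≈ 8.4398; equality holds whenever A is normal, though it can also hold for some non-normal A.)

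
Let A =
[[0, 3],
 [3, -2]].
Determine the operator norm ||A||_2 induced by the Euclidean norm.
||A||_2 = sqrt((22 + sqrt(160))/2) ≈ 4.1623 (= sqrt(largest eigenvalue of A^T A))

||A||_2 = sigma_max(A) = sqrt(lambda_max(A^T A)). Form the symmetric matrix M = A^T A =
[[9, -6],
 [-6, 13]].
Its characteristic polynomial (trace, determinant of M give the coefficients) is
  p(λ) = det(λ I - M) = λ^2 - 22λ + 81.
For λ^2 - 22λ + 81 the discriminant is 160. It is nonnegative but not a perfect square, so the roots are real and irrational: λ = (22 ± sqrt(160))/2 ≈ 17.3246, 4.6754.
So the eigenvalues of A^T A are ≈ 4.6754, 17.3246 (all ≥ 0, as they must be for A^T A). The largest is λ_max = (22 + sqrt(160))/2 ≈ 17.3246, hence ||A||_2 = sqrt(λ_max) = sqrt((22 + sqrt(160))/2) ≈ 4.1623.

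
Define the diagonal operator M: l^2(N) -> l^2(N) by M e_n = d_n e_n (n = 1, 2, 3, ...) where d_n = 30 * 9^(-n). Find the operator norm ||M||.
||M|| = 10/3 (attained at n = 1)

For M diagonal, ||M|| = sup_n |d_n|. The sequence d_n = 30 * 9^(-n) is positive and strictly decreasing (ratio 9^(-1) < 1), so the supremum is d_1 = 30/9 = 10/3. Hence ||M|| = 10/3.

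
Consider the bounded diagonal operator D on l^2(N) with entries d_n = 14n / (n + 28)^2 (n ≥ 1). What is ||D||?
||D|| = 1/8 (attained at n = 28)

For D diagonal, ||D|| = sup_n |d_n|. Treat f(x) = 14x / (x + 28)^2 for real x > 0. By the quotient rule, f'(x) = 14(28 - x)/(x + 28)^3, which is positive for x < 28 and negative for x > 28. So f has a unique maximum at x = 28, and since 28 is a positive integer, the supremum over n ≥ 1 is attained at n = 28: d_28 = 14·28/(28 + 28)^2 = 14·28/3136 = 1/8. Hence ||D|| = 1/8.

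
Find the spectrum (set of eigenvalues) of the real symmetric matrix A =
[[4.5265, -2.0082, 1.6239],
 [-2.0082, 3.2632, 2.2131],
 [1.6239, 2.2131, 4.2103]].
sigma(A) ≈ {0, 6} (6 with multiplicity 2)

A is real symmetric, so its spectrum consists of real eigenvalues. Expanding the characteristic polynomial of the displayed matrix gives
  det(λ I - A) = p(λ) = λ^3 + (-12)λ^2 + (36)λ + (0).
Solving p(λ) = 0 yields eigenvalues ≈ 0, 6, 6. (A is shown rounded to 4 decimals, so these recover the underlying integer eigenvalues to within that precision.)
Verification: the trace of A = 12 equals the sum of eigenvalues 12, and det(A) ≈ 0.0007 matches the eigenvalue product 0.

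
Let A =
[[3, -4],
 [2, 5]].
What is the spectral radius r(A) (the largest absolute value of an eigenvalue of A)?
r(A) = sqrt(23) ≈ 4.7958

The eigenvalues of A are the roots of its characteristic polynomial. With M = A (coefficients from the trace and determinant):
  p(λ) = det(λ I - M) = λ^2 - 8λ + 23.
For λ^2 - 8λ + 23 the discriminant is -28. It is negative, so the roots are the complex-conjugate pair λ = 4 ± (sqrt(28)/2) i ≈ 4 ± 2.6458i. For a conjugate pair the product of the roots equals the constant term, so |λ|^2 = 23 and |λ| = sqrt(23) ≈ 4.7958.
Thus the eigenvalues (to 4 decimals) are 4 ± 2.6458i (modulus 4.7958). The spectral radius is the largest modulus: r(A) = sqrt(23) ≈ 4.7958. (Cross-check: r(A) ≤ ||A||_2 ≈ 6.4142; equality holds whenever A is normal, though it can also hold for some non-normal A.)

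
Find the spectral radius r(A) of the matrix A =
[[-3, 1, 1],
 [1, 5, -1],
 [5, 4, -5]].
r(A) ≈ 6.2461

The eigenvalues of A are the roots of its characteristic polynomial. With M = A (coefficients from the trace, the sum of principal 2x2 minors, and det A):
  p(λ) = det(λ I - M) = λ^3 + 3λ^2 - 27λ - 42.
No integer candidate from the rational root theorem (±divisors of 42) is a root, so the roots are irrational. The cubic discriminant is Δ = 103437 > 0, so there are three distinct real roots. p(-7) = -49 and p(-6) = 12 have opposite signs, so a root lies in (-7, -6); Newton's method refines it to λ ≈ -6.2461. p(-2) = 16 and p(-1) = -13 have opposite signs, so a root lies in (-2, -1); Newton's method refines it to λ ≈ -1.4361. p(4) = -38 and p(5) = 23 have opposite signs, so a root lies in (4, 5); Newton's method refines it to λ ≈ 4.6822. Check (Vieta): the three roots sum to -3, matching tr M = -3.
Thus the eigenvalues (to 4 decimals) are -6.2461 (modulus 6.2461); -1.4361 (modulus 1.4361); 4.6822 (modulus 4.6822). The spectral radius is the largest modulus: r(A) ≈ 6.2461. (Cross-check: r(A) ≤ ||A||_2 ≈ 9.2095; equality holds whenever A is normal, though it can also hold for some non-normal A.)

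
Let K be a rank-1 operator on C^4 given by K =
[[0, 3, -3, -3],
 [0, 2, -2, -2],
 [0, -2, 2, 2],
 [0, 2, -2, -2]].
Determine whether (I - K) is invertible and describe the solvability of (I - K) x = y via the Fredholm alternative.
(I - K) is invertible (det(I - K) = -1 ≠ 0), so for every y in C^4 the equation (I - K) x = y has a unique solution.

K has rank 1, so it is an outer product K = u v^T: every row of K is a multiple of one row vector. Reading off the entries, u = (3, 2, -2, 2) and v = (0, 1, -1, -1) (row i of K equals u_i·v^T). A rank-one matrix u v^T satisfies K u = u (v·u) and kills the (3)-dimensional subspace v^⊥, so its characteristic polynomial is lambda^3 (lambda - v·u) with v·u = tr K = 2. Hence the eigenvalues of I - K are 1 (multiplicity 3) and 1 - (2) = -1, so det(I - K) = -1. (Direct check: I - K =
[[1, -3, 3, 3],
 [0, -1, 2, 2],
 [0, 2, -1, -2],
 [0, -2, 2, 3]]
has determinant -1.) The finite-dimensional Fredholm alternative says: either (I - K) is invertible, or ker(I - K) ≠ {0} and then range(I - K) = ker((I - K)^*)^⊥, with dim ker(I - K) = dim ker((I - K)^*). Since det(I - K) ≠ 0, 1 is not an eigenvalue of K and ker(I - K) = {0}, so we are in the first case: for every y there is a unique x = (I - K)^(-1) y. Explicitly, by the Sherman–Morrison formula, (I - u v^T)^(-1) = I + u v^T/(1 - v·u), i.e. (I - K)^(-1) = I - K.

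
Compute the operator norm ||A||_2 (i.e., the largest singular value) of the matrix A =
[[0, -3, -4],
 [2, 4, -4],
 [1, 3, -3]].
||A||_2 ≈ 7.4612 (= sqrt(largest eigenvalue of A^T A))

||A||_2 = sigma_max(A) = sqrt(lambda_max(A^T A)). Form the symmetric matrix M = A^T A =
[[5, 11, -11],
 [11, 34, -13],
 [-11, -13, 41]].
Its characteristic polynomial (trace, sum of principal 2x2 minors, determinant of M give the coefficients) is
  p(λ) = det(λ I - M) = λ^3 - 80λ^2 + 1358λ - 196.
No integer candidate from the rational root theorem (±divisors of 196) is a root, so the roots are irrational. The cubic discriminant is Δ = 1765987440 > 0, so there are three distinct real roots. p(0) = -196 and p(1) = 1083 have opposite signs, so a root lies in (0, 1); Newton's method refines it to λ ≈ 0.1456. p(24) = 140 and p(25) = -621 have opposite signs, so a root lies in (24, 25); Newton's method refines it to λ ≈ 24.1853. p(55) = -1131 and p(56) = 588 have opposite signs, so a root lies in (55, 56); Newton's method refines it to λ ≈ 55.6691. Check (Vieta): the three roots sum to 80, matching tr M = 80.
So the eigenvalues of A^T A are ≈ 0.1456, 24.1853, 55.6691 (all ≥ 0, as they must be for A^T A). The largest is λ_max ≈ 55.6691, hence ||A||_2 = sqrt(λ_max) ≈ 7.4612.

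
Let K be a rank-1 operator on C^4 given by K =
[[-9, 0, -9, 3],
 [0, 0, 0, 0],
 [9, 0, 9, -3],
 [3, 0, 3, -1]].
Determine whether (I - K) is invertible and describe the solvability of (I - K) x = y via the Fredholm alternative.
(I - K) is invertible (det(I - K) = 2 ≠ 0), so for every y in C^4 the equation (I - K) x = y has a unique solution.

K has rank 1, so it is an outer product K = u v^T: every row of K is a multiple of one row vector. Reading off the entries, u = (-3, 0, 3, 1) and v = (3, 0, 3, -1) (row i of K equals u_i·v^T). A rank-one matrix u v^T satisfies K u = u (v·u) and kills the (3)-dimensional subspace v^⊥, so its characteristic polynomial is lambda^3 (lambda - v·u) with v·u = tr K = -1. Hence the eigenvalues of I - K are 1 (multiplicity 3) and 1 - (-1) = 2, so det(I - K) = 2. (Direct check: I - K =
[[10, 0, 9, -3],
 [0, 1, 0, 0],
 [-9, 0, -8, 3],
 [-3, 0, -3, 2]]
has determinant 2.) The finite-dimensional Fredholm alternative says: either (I - K) is invertible, or ker(I - K) ≠ {0} and then range(I - K) = ker((I - K)^*)^⊥, with dim ker(I - K) = dim ker((I - K)^*). Since det(I - K) ≠ 0, 1 is not an eigenvalue of K and ker(I - K) = {0}, so we are in the first case: for every y there is a unique x = (I - K)^(-1) y. Explicitly, by the Sherman–Morrison formula, (I - u v^T)^(-1) = I + u v^T/(1 - v·u), i.e. (I - K)^(-1) = I + K/(2).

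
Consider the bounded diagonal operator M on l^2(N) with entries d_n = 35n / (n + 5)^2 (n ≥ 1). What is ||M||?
||M|| = 7/4 (attained at n = 5)

For M diagonal, ||M|| = sup_n |d_n|. Treat f(x) = 35x / (x + 5)^2 for real x > 0. By the quotient rule, f'(x) = 35(5 - x)/(x + 5)^3, which is positive for x < 5 and negative for x > 5. So f has a unique maximum at x = 5, and since 5 is a positive integer, the supremum over n ≥ 1 is attained at n = 5: d_5 = 35·5/(5 + 5)^2 = 35·5/100 = 7/4. Hence ||M|| = 7/4.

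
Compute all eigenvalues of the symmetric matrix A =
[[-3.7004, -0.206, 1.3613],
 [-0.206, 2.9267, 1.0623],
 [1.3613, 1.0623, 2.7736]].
sigma(A) ≈ {-4, 2, 4}

A is real symmetric, so its spectrum consists of real eigenvalues. Expanding the characteristic polynomial of the displayed matrix gives
  det(λ I - A) = p(λ) = λ^3 + (-2)λ^2 + (-16)λ + (32).
Solving p(λ) = 0 yields eigenvalues ≈ -4, 2, 4. (A is shown rounded to 4 decimals, so these recover the underlying integer eigenvalues to within that precision.)
Verification: the trace of A = 2 equals the sum of eigenvalues 2, and det(A) ≈ -31.9992 matches the eigenvalue product -32.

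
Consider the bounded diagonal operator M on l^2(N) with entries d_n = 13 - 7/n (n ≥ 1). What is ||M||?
||M|| = 13

For a diagonal operator on l^2 with entries d_n, ||M|| = sup_n |d_n|. Here d_1 = 6, d_2 = 19/2, ..., and d_n = 13 - 7/n increases monotonically toward 13. All terms lie in [6, 13), so |d_n| = d_n and the supremum is the limit 13, which is not attained by any individual d_n. Hence ||M|| = 13.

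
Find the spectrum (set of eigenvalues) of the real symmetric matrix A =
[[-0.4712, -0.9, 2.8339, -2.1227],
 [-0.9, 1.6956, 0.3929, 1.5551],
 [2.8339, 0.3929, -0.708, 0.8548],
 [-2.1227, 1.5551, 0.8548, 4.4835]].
sigma(A) ≈ {-4, 1, 2, 6}

A is real symmetric, so its spectrum consists of real eigenvalues. Expanding the characteristic polynomial of the displayed matrix gives
  det(λ I - A) = p(λ) = λ^4 + (-5)λ^3 + (-16)λ^2 + (68)λ + (-47.9987).
Solving p(λ) = 0 yields eigenvalues ≈ -4, 1, 2, 6. (A is shown rounded to 4 decimals, so these recover the underlying integer eigenvalues to within that precision.)
Verification: the trace of A = 5 equals the sum of eigenvalues 5, and det(A) ≈ -47.9987 matches the eigenvalue product -48.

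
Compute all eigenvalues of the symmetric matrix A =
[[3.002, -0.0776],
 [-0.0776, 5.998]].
sigma(A) ≈ {3, 6}

A is real symmetric, so its spectrum consists of real eigenvalues. Expanding the characteristic polynomial of the displayed matrix gives
  det(λ I - A) = p(λ) = λ^2 + (-9)λ + (18).
Solving p(λ) = 0 yields eigenvalues ≈ 3, 6. (A is shown rounded to 4 decimals, so these recover the underlying integer eigenvalues to within that precision.)
Verification: the trace of A = 9 equals the sum of eigenvalues 9, and det(A) ≈ 18.0000 matches the eigenvalue product 18.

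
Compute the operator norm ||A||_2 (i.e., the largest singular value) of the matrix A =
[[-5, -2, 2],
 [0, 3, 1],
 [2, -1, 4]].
||A||_2 ≈ 5.8033 (= sqrt(largest eigenvalue of A^T A))

||A||_2 = sigma_max(A) = sqrt(lambda_max(A^T A)). Form the symmetric matrix M = A^T A =
[[29, 8, -2],
 [8, 14, -5],
 [-2, -5, 21]].
Its characteristic polynomial (trace, sum of principal 2x2 minors, determinant of M give the coefficients) is
  p(λ) = det(λ I - M) = λ^3 - 64λ^2 + 1216λ - 6561.
No integer candidate from the rational root theorem (±divisors of 6561) is a root, so the roots are irrational. The cubic discriminant is Δ = 13282341 > 0, so there are three distinct real roots. p(9) = -72 and p(10) = 199 have opposite signs, so a root lies in (9, 10); Newton's method refines it to λ ≈ 9.2415. p(21) = 12 and p(22) = -137 have opposite signs, so a root lies in (21, 22); Newton's method refines it to λ ≈ 21.0805. p(33) = -192 and p(34) = 103 have opposite signs, so a root lies in (33, 34); Newton's method refines it to λ ≈ 33.678. Check (Vieta): the three roots sum to 64, matching tr M = 64.
So the eigenvalues of A^T A are ≈ 9.2415, 21.0805, 33.678 (all ≥ 0, as they must be for A^T A). The largest is λ_max ≈ 33.678, hence ||A||_2 = sqrt(λ_max) ≈ 5.8033.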